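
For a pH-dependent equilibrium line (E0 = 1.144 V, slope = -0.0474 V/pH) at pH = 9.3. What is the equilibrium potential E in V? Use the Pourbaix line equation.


Apply the Pourbaix line equation: E = E0 + slope*pH
E = 1.144 + (-0.0474)*9.3 = 1.144 + (-0.44082) = 0.70318 V
Rounded to 3 decimal places: E = 0.703 V

0.703 V


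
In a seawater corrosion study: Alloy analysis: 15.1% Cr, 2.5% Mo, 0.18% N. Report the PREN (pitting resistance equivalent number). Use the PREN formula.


Apply the PREN formula: PREN = Cr + 3.3*Mo + 16*N
PREN = 15.1 + 3.3*2.5 + 16*0.18
PREN = 15.1 + 8.25 + 2.88 = 26.23

26.23


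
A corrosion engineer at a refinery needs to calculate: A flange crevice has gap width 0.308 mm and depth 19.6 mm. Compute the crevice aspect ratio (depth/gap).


Aspect ratio = depth / gap
Ratio = 19.6 / 0.308 = 63.6

63.6


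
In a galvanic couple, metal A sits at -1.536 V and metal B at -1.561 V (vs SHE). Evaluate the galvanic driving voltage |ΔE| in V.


Driving voltage is the absolute potential difference.
|ΔE| = |-1.536 − (-1.561)| = 0.025 V

0.025 V


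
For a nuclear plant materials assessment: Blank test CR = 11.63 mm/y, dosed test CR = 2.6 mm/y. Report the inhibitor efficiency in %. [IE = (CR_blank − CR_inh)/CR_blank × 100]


Apply the inhibitor-efficiency definition: IE = (CR_blank − CR_inh)/CR_blank × 100
IE = (11.63 − 2.6) / 11.63 × 100
IE = 9.03 / 11.63 × 100 = 77.6 %

77.6 %


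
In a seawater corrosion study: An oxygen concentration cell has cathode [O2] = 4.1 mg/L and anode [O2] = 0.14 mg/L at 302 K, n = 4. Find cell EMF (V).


Apply the Nernst concentration-cell relation: E = (RT/nF)*ln(C_cathode/C_anode)
RT/nF = 8.314*302/(4*96485) = 0.00650575 V
ln(4.1/0.14) = 3.3771
E = 0.00650575 * 3.3771 = 0.02197 V

0.02197 V


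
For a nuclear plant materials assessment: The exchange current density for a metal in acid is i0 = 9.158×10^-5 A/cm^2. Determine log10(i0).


i0 = 9.158×10^-5 A/cm^2
log10(i0) = -4.038

-4.038


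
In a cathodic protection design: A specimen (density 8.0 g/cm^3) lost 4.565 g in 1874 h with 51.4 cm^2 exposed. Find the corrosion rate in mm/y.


Apply the mm/y weight-loss relation: CR = 87600 * W / (D * A * T)
Numerator: 87600 * 4.565 = 399894.0
Denominator: 8.0 * 51.4 * 1874 = 770588.8
CR = 399894.0 / 770588.8 = 0.518946 mm/y

0.518946 mm/y


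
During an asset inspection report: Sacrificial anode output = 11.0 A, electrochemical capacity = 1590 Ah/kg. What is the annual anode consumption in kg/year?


Annual consumption = current * hours per year / capacity
Rate = 11.0 * 8760 / 1590 = 60.6 kg/year

60.6 kg/year


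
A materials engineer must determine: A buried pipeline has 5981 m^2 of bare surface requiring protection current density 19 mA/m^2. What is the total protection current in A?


I = area * current density, then convert mA → A (÷1000)
I = 5981 * 19 / 1000 = 113.64 A

113.64 A


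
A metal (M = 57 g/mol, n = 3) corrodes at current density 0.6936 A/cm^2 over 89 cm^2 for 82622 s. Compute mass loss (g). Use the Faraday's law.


Apply Faraday's law: m = i*A*t*M / (n*F)
Total charge passed Q = i*A*t = 0.6936*89*82622 = 5100289.1088 C
m = Q*M/(n*F) = 5100289.1088*57/(3*96485) = 1004.358 g

1004.358 g


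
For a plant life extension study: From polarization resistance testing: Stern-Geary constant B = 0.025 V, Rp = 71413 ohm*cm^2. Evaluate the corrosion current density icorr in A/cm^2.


Apply the Stern-Geary relation: icorr = B / Rp
icorr = 0.025 / 71413 = 3.501×10^-7 A/cm^2

3.501×10^-7 A/cm^2


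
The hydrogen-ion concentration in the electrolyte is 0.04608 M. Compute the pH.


pH = −log10[H+]
pH = −log10(0.04608) = 1.34

1.34


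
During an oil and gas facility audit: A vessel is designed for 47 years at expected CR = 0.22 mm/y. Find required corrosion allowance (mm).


Corrosion allowance = CR × design life
CA = 0.22 * 47 = 10.34 mm

10.34 mm


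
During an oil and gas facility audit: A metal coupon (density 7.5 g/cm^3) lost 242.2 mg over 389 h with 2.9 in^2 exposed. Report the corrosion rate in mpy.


Apply the mpy weight-loss relation: CR = 534 * W / (D * A * T)
Numerator: 534 * 242.2 = 129334.8
Denominator: 7.5 * 2.9 * 389 = 8460.75
CR = 129334.8 / 8460.75 = 15.2864 mpy

15.2864 mpy


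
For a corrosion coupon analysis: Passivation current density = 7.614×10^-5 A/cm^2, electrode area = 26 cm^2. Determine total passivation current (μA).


I = i_pass * A, then convert A → μA (×10^6)
I = 7.614×10^-5 * 26 * 10^6 = 1979.64 μA

1979.64 μA


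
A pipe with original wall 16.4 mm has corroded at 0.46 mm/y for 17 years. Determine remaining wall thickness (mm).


Remaining wall = original − CR × time
t = 16.4 − 0.46*17 = 16.4 − 7.82 = 8.58 mm

8.58 mm


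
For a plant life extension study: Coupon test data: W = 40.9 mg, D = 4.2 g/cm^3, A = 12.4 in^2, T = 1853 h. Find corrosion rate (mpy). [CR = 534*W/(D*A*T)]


Apply the mpy weight-loss relation: CR = 534 * W / (D * A * T)
Numerator: 534 * 40.9 = 21840.6
Denominator: 4.2 * 12.4 * 1853 = 96504.24
CR = 21840.6 / 96504.24 = 0.22632 mpy

0.22632 mpy


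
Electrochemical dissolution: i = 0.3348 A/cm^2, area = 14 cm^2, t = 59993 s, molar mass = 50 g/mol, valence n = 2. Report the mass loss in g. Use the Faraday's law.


Apply Faraday's law: m = i*A*t*M / (n*F)
Total charge passed Q = i*A*t = 0.3348*14*59993 = 281199.1896 C
m = Q*M/(n*F) = 281199.1896*50/(2*96485) = 72.86086 g

72.86086 g


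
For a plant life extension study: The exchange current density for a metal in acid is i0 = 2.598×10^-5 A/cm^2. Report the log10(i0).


i0 = 2.598×10^-5 A/cm^2
log10(i0) = -4.585

-4.585


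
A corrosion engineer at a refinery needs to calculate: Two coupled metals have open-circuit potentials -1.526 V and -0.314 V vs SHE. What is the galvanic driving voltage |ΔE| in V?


Driving voltage is the absolute potential difference.
|ΔE| = |-1.526 − (-0.314)| = 1.212 V

1.212 V


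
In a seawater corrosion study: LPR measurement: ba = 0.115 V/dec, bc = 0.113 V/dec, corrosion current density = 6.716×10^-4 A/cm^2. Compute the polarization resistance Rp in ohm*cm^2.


Apply the Stern-Geary equation: Rp = ba*bc / (2.303*icorr*(ba+bc))
ba*bc = 0.115*0.113 = 0.012995
ba+bc = 0.228; 2.303*icorr*(ba+bc) = 2.303*6.716×10^-4*0.228 = 3.5264641×10^-4
Rp = 0.012995 / 3.5264641×10^-4 = 36.8 ohm*cm^2

36.8 ohm*cm^2


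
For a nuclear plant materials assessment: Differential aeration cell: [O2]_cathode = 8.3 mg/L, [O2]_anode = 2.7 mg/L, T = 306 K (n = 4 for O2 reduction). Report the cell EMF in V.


Apply the Nernst concentration-cell relation: E = (RT/nF)*ln(C_cathode/C_anode)
RT/nF = 8.314*306/(4*96485) = 0.00659192 V
ln(8.3/2.7) = 1.123
E = 0.00659192 * 1.123 = 0.0074 V

0.0074 V


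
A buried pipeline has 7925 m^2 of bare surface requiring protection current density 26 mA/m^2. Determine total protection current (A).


I = area * current density, then convert mA → A (÷1000)
I = 7925 * 26 / 1000 = 206.05 A

206.05 A


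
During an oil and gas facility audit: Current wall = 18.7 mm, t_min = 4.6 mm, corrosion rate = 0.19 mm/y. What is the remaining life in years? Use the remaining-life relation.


Apply the remaining-life relation: RL = (t_current − t_min) / CR
RL = (18.7 − 4.6) / 0.19 = 14.1 / 0.19 = 74.2 years

74.2 years


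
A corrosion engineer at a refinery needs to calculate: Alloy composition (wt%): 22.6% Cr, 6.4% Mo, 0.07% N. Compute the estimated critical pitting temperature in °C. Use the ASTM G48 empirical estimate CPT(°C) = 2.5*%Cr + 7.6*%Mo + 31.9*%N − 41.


Apply the ASTM G48 empirical CPT estimate: CPT(°C) = 2.5*%Cr + 7.6*%Mo + 31.9*%N − 41
2.5*22.6 = 56.5; 7.6*6.4 = 48.64; 31.9*0.07 = 2.233
CPT = 56.5 + 48.64 + 2.233 − 41 = 66.373 °C
Rounded to 0.1 °C: CPT ≈ 66.4 °C

66.4 °C


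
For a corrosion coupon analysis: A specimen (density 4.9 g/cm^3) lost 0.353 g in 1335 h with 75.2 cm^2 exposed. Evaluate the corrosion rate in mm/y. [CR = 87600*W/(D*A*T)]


Apply the mm/y weight-loss relation: CR = 87600 * W / (D * A * T)
Numerator: 87600 * 0.353 = 30922.8
Denominator: 4.9 * 75.2 * 1335 = 491920.8
CR = 30922.8 / 491920.8 = 0.062861 mm/y

0.062861 mm/y


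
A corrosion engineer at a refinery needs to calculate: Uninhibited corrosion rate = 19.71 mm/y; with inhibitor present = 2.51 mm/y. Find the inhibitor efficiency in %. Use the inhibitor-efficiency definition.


Apply the inhibitor-efficiency definition: IE = (CR_blank − CR_inh)/CR_blank × 100
IE = (19.71 − 2.51) / 19.71 × 100
IE = 17.2 / 19.71 × 100 = 87.3 %

87.3 %


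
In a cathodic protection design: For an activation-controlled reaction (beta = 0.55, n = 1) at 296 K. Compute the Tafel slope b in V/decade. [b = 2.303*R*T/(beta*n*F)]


Apply the Tafel slope relation: b = 2.303*R*T/(beta*n*F)
Numerator: 2.303 * 8.314 * 296 = 5667.55
Denominator: 0.55 * 1 * 96485 = 53066.75
b = 5667.55 / 53066.75 = 0.1068 V/decade

0.1068 V/decade


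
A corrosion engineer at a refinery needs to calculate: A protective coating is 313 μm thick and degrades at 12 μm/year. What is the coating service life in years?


Service life = thickness / degradation rate
Life = 313 / 12 = 26.1 years

26.1 years


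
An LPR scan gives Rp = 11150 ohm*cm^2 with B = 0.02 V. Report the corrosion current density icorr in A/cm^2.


Apply the Stern-Geary relation: icorr = B / Rp
icorr = 0.02 / 11150 = 1.794×10^-6 A/cm^2

1.794×10^-6 A/cm^2


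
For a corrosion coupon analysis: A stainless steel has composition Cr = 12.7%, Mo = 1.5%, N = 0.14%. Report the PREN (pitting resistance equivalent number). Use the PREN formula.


Apply the PREN formula: PREN = Cr + 3.3*Mo + 16*N
PREN = 12.7 + 3.3*1.5 + 16*0.14
PREN = 12.7 + 4.95 + 2.24 = 19.89

19.89


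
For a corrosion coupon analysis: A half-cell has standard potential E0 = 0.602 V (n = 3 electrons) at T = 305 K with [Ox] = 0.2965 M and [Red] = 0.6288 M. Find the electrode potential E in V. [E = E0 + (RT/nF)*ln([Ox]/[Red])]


Apply the Nernst equation: E = E0 + (RT/nF)*ln([Ox]/[Red])
Step 1: RT/nF = 8.314*305/(3*96485) = 0.0087605 V
Step 2: [Ox]/[Red] = 0.2965/0.6288 = 0.471533
Step 3: ln(0.471533) = -0.751766
Step 4: correction = 0.0087605 * -0.751766 = -0.007 V
E = 0.602 + -0.007 = 0.595 V

0.595 V


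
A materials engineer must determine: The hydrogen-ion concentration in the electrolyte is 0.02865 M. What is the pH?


pH = −log10[H+]
pH = −log10(0.02865) = 1.54

1.54


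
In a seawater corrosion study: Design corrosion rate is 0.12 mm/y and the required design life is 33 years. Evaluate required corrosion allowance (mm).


Corrosion allowance = CR × design life
CA = 0.12 * 33 = 3.96 mm

3.96 mm


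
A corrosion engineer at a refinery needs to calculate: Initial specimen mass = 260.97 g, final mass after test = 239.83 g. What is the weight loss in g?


Weight loss = initial − final
WL = 260.97 − 239.83 = 21.14 g

21.14 g


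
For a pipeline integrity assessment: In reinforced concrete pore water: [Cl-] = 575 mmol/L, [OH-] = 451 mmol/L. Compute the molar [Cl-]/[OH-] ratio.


Threshold parameter = [Cl-] / [OH-] (molar basis; both in mmol/L, so units cancel)
Ratio = 575 / 451 = 1.27

1.27


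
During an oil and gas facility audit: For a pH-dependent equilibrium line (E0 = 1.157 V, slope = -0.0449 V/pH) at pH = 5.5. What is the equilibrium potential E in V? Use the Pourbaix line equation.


Apply the Pourbaix line equation: E = E0 + slope*pH
E = 1.157 + (-0.0449)*5.5 = 1.157 + (-0.24695) = 0.91005 V
Rounded to 4 decimal places: E = 0.9101 V

0.9101 V


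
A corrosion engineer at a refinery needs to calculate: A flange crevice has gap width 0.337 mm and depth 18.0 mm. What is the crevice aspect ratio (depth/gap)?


Aspect ratio = depth / gap
Ratio = 18.0 / 0.337 = 53.4

53.4


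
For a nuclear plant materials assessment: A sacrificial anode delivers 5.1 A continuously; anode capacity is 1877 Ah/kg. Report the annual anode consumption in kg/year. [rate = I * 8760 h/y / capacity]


Annual consumption = current * hours per year / capacity
Rate = 5.1 * 8760 / 1877 = 23.8 kg/year

23.8 kg/year


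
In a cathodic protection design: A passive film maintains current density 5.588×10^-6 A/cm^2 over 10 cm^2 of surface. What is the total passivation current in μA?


I = i_pass * A, then convert A → μA (×10^6)
I = 5.588×10^-6 * 10 * 10^6 = 55.88 μA

55.88 μA


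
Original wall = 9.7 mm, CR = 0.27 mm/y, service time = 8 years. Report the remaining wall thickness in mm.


Remaining wall = original − CR × time
t = 9.7 − 0.27*8 = 9.7 − 2.16 = 7.54 mm

7.54 mm


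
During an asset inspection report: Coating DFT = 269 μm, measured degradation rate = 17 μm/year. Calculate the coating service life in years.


Service life = thickness / degradation rate
Life = 269 / 17 = 15.8 years

15.8 years


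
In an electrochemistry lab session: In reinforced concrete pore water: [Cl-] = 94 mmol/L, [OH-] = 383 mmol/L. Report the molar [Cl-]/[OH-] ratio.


Threshold parameter = [Cl-] / [OH-] (molar basis; both in mmol/L, so units cancel)
Ratio = 94 / 383 = 0.25

0.25


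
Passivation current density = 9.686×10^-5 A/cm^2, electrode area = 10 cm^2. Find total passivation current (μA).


I = i_pass * A, then convert A → μA (×10^6)
I = 9.686×10^-5 * 10 * 10^6 = 968.6 μA

968.6 μA


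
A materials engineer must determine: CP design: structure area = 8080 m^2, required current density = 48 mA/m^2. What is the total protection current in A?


I = area * current density, then convert mA → A (÷1000)
I = 8080 * 48 / 1000 = 387.84 A

387.84 A


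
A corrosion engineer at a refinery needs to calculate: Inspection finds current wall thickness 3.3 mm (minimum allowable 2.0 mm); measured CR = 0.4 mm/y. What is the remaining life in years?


Apply the remaining-life relation: RL = (t_current − t_min) / CR
RL = (3.3 − 2.0) / 0.4 = 1.3 / 0.4 = 3.3 years

3.3 years


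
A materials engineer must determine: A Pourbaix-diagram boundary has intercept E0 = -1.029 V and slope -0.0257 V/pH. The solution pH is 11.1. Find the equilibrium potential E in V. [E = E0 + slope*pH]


Apply the Pourbaix line equation: E = E0 + slope*pH
E = -1.029 + (-0.0257)*11.1 = -1.029 + (-0.28527) = -1.31427 V
Rounded to 4 decimal places: E = -1.3143 V

-1.3143 V


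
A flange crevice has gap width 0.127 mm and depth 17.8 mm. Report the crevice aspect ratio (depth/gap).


Aspect ratio = depth / gap
Ratio = 17.8 / 0.127 = 140.2

140.2


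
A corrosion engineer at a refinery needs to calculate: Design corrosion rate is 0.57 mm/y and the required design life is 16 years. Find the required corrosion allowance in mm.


Corrosion allowance = CR × design life
CA = 0.57 * 16 = 9.12 mm

9.12 mm


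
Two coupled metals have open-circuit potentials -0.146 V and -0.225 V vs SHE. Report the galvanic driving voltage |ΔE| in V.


Driving voltage is the absolute potential difference.
|ΔE| = |-0.146 − (-0.225)| = 0.079 V

0.079 V


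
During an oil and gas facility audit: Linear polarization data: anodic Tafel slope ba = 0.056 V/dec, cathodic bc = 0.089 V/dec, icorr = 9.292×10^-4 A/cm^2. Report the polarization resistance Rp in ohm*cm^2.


Apply the Stern-Geary equation: Rp = ba*bc / (2.303*icorr*(ba+bc))
ba*bc = 0.056*0.089 = 0.004984
ba+bc = 0.145; 2.303*icorr*(ba+bc) = 2.303*9.292×10^-4*0.145 = 3.102924×10^-4
Rp = 0.004984 / 3.102924×10^-4 = 16.06 ohm*cm^2

16.06 ohm*cm^2


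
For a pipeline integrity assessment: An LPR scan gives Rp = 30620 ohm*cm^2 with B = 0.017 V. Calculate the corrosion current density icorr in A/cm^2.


Apply the Stern-Geary relation: icorr = B / Rp
icorr = 0.017 / 30620 = 5.552×10^-7 A/cm^2

5.552×10^-7 A/cm^2


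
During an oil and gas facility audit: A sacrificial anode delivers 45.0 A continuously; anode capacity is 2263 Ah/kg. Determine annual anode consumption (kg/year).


Annual consumption = current * hours per year / capacity
Rate = 45.0 * 8760 / 2263 = 174.2 kg/year

174.2 kg/year


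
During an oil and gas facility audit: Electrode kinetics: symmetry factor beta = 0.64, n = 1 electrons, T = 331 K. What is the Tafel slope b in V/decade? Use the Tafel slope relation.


Apply the Tafel slope relation: b = 2.303*R*T/(beta*n*F)
Numerator: 2.303 * 8.314 * 331 = 6337.7
Denominator: 0.64 * 1 * 96485 = 61750.4
b = 6337.7 / 61750.4 = 0.103 V/decade

0.103 V/decade


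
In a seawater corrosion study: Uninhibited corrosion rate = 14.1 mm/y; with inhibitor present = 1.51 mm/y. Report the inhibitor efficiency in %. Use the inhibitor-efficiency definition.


Apply the inhibitor-efficiency definition: IE = (CR_blank − CR_inh)/CR_blank × 100
IE = (14.1 − 1.51) / 14.1 × 100
IE = 12.59 / 14.1 × 100 = 89.3 %

89.3 %


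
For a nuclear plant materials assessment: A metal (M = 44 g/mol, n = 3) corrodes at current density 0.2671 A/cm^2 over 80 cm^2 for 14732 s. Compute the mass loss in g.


Apply Faraday's law: m = i*A*t*M / (n*F)
Total charge passed Q = i*A*t = 0.2671*80*14732 = 314793.376 C
m = Q*M/(n*F) = 314793.376*44/(3*96485) = 47.8517 g

47.8517 g


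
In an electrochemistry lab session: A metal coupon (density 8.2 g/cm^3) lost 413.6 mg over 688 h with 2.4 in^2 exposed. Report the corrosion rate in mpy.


Apply the mpy weight-loss relation: CR = 534 * W / (D * A * T)
Numerator: 534 * 413.6 = 220862.4
Denominator: 8.2 * 2.4 * 688 = 13539.84
CR = 220862.4 / 13539.84 = 16.312 mpy

16.312 mpy


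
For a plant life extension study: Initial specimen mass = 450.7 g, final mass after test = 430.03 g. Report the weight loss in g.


Weight loss = initial − final
WL = 450.7 − 430.03 = 20.67 g

20.67 g


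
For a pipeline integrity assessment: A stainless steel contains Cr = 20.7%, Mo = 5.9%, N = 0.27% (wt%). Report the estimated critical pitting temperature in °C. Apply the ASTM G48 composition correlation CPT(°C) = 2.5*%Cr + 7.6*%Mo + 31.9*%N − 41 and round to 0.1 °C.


Apply the ASTM G48 empirical CPT estimate: CPT(°C) = 2.5*%Cr + 7.6*%Mo + 31.9*%N − 41
2.5*20.7 = 51.75; 7.6*5.9 = 44.84; 31.9*0.27 = 8.613
CPT = 51.75 + 44.84 + 8.613 − 41 = 64.203 °C
Rounded to 0.1 °C: CPT ≈ 64.2 °C

64.2 °C


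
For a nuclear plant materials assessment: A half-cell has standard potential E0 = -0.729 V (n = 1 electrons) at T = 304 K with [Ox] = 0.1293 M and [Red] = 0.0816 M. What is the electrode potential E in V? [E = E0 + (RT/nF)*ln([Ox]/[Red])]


Apply the Nernst equation: E = E0 + (RT/nF)*ln([Ox]/[Red])
Step 1: RT/nF = 8.314*304/(1*96485) = 0.02619533 V
Step 2: [Ox]/[Red] = 0.1293/0.0816 = 1.584559
Step 3: ln(1.584559) = 0.460306
Step 4: correction = 0.02619533 * 0.460306 = 0.012 V
E = -0.729 + 0.012 = -0.717 V

-0.717 V


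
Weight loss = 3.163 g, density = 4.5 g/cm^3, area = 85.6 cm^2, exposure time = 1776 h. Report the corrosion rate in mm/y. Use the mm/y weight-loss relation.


Apply the mm/y weight-loss relation: CR = 87600 * W / (D * A * T)
Numerator: 87600 * 3.163 = 277078.8
Denominator: 4.5 * 85.6 * 1776 = 684115.2
CR = 277078.8 / 684115.2 = 0.40502 mm/y

0.40502 mm/y


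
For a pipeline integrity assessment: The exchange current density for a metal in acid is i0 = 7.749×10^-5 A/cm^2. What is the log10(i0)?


i0 = 7.749×10^-5 A/cm^2
log10(i0) = -4.111

-4.111


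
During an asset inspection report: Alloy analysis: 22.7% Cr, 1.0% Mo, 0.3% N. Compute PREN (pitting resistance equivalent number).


Apply the PREN formula: PREN = Cr + 3.3*Mo + 16*N
PREN = 22.7 + 3.3*1.0 + 16*0.3
PREN = 22.7 + 3.3 + 4.8 = 30.8

30.8


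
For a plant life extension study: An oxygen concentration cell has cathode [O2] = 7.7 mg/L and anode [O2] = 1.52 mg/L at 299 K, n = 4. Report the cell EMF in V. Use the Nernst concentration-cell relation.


Apply the Nernst concentration-cell relation: E = (RT/nF)*ln(C_cathode/C_anode)
RT/nF = 8.314*299/(4*96485) = 0.00644112 V
ln(7.7/1.52) = 1.62251
E = 0.00644112 * 1.62251 = 0.01045 V

0.01045 V


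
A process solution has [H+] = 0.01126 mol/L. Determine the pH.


pH = −log10[H+]
pH = −log10(0.01126) = 1.95

1.95


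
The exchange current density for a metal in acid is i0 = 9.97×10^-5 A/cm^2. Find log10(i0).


i0 = 9.97×10^-5 A/cm^2
log10(i0) = -4.001

-4.001


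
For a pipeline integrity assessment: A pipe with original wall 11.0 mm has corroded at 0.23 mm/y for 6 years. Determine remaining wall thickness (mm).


Remaining wall = original − CR × time
t = 11.0 − 0.23*6 = 11.0 − 1.38 = 9.62 mm

9.62 mm


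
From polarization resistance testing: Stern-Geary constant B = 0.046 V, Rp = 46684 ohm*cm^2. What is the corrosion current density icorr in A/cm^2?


Apply the Stern-Geary relation: icorr = B / Rp
icorr = 0.046 / 46684 = 9.853×10^-7 A/cm^2

9.853×10^-7 A/cm^2


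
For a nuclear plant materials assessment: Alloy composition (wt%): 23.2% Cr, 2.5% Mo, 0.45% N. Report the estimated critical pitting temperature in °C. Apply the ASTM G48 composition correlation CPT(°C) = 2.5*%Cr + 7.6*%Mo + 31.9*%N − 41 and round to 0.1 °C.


Apply the ASTM G48 empirical CPT estimate: CPT(°C) = 2.5*%Cr + 7.6*%Mo + 31.9*%N − 41
2.5*23.2 = 58; 7.6*2.5 = 19; 31.9*0.45 = 14.355
CPT = 58 + 19 + 14.355 − 41 = 50.355 °C
Rounded to 0.1 °C: CPT ≈ 50.4 °C

50.4 °C


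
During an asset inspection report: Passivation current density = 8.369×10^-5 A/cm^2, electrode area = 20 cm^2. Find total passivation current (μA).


I = i_pass * A, then convert A → μA (×10^6)
I = 8.369×10^-5 * 20 * 10^6 = 1673.8 μA

1673.8 μA


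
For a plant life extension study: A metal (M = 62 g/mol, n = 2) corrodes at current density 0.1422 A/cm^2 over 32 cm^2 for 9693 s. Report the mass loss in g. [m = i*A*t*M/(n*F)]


Apply Faraday's law: m = i*A*t*M / (n*F)
Total charge passed Q = i*A*t = 0.1422*32*9693 = 44107.0272 C
m = Q*M/(n*F) = 44107.0272*62/(2*96485) = 14.1713 g

14.1713 g


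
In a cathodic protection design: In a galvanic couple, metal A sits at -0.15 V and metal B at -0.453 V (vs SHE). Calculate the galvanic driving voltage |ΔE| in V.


Driving voltage is the absolute potential difference.
|ΔE| = |-0.15 − (-0.453)| = 0.303 V

0.303 V


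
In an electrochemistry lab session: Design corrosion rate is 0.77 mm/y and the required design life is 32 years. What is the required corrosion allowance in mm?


Corrosion allowance = CR × design life
CA = 0.77 * 32 = 24.64 mm

24.64 mm


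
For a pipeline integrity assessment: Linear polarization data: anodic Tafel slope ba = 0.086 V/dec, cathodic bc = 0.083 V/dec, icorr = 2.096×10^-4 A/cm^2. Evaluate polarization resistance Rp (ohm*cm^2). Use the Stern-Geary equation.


Apply the Stern-Geary equation: Rp = ba*bc / (2.303*icorr*(ba+bc))
ba*bc = 0.086*0.083 = 0.007138
ba+bc = 0.169; 2.303*icorr*(ba+bc) = 2.303*2.096×10^-4*0.169 = 8.1577787×10^-5
Rp = 0.007138 / 8.1577787×10^-5 = 87.5 ohm*cm^2

87.5 ohm*cm^2


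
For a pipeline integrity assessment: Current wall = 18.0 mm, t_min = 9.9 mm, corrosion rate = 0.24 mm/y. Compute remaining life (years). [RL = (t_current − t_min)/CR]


Apply the remaining-life relation: RL = (t_current − t_min) / CR
RL = (18.0 − 9.9) / 0.24 = 8.1 / 0.24 = 33.8 years

33.8 years


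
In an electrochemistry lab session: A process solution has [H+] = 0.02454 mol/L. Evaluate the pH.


pH = −log10[H+]
pH = −log10(0.02454) = 1.61

1.61


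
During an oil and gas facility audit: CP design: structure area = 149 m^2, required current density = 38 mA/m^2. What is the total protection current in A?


I = area * current density, then convert mA → A (÷1000)
I = 149 * 38 / 1000 = 5.66 A

5.66 A


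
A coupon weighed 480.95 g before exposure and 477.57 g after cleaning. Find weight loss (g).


Weight loss = initial − final
WL = 480.95 − 477.57 = 3.38 g

3.38 g


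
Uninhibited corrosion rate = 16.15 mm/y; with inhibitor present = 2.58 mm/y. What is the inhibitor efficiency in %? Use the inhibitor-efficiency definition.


Apply the inhibitor-efficiency definition: IE = (CR_blank − CR_inh)/CR_blank × 100
IE = (16.15 − 2.58) / 16.15 × 100
IE = 13.57 / 16.15 × 100 = 84.0 %

84.0 %


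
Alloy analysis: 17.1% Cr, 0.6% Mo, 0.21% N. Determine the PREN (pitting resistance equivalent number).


Apply the PREN formula: PREN = Cr + 3.3*Mo + 16*N
PREN = 17.1 + 3.3*0.6 + 16*0.21
PREN = 17.1 + 1.98 + 3.36 = 22.44

22.44


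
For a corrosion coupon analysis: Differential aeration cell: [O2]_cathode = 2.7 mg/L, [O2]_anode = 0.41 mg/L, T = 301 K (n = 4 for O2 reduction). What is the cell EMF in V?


Apply the Nernst concentration-cell relation: E = (RT/nF)*ln(C_cathode/C_anode)
RT/nF = 8.314*301/(4*96485) = 0.0064842 V
ln(2.7/0.41) = 1.88485
E = 0.0064842 * 1.88485 = 0.01222 V

0.01222 V


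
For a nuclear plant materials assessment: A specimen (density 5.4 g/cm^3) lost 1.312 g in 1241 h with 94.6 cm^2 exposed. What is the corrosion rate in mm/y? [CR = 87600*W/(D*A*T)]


Apply the mm/y weight-loss relation: CR = 87600 * W / (D * A * T)
Numerator: 87600 * 1.312 = 114931.2
Denominator: 5.4 * 94.6 * 1241 = 633952.44
CR = 114931.2 / 633952.44 = 0.1813 mm/y

0.1813 mm/y


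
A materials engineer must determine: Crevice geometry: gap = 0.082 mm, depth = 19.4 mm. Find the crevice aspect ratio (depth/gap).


Aspect ratio = depth / gap
Ratio = 19.4 / 0.082 = 236.6

236.6


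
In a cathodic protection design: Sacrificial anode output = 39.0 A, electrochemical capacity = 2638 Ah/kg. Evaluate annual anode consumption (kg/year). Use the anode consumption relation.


Annual consumption = current * hours per year / capacity
Rate = 39.0 * 8760 / 2638 = 129.5 kg/year

129.5 kg/year


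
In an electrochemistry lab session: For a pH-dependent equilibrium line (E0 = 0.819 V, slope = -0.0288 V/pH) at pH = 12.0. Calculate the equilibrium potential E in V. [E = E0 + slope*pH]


Apply the Pourbaix line equation: E = E0 + slope*pH
E = 0.819 + (-0.0288)*12.0 = 0.819 + (-0.3456) = 0.4734 V
Rounded to 3 decimal places: E = 0.473 V

0.473 V


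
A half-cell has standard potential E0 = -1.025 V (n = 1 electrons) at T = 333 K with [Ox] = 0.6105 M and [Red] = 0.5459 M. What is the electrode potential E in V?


Apply the Nernst equation: E = E0 + (RT/nF)*ln([Ox]/[Red])
Step 1: RT/nF = 8.314*333/(1*96485) = 0.02869422 V
Step 2: [Ox]/[Red] = 0.6105/0.5459 = 1.118337
Step 3: ln(1.118337) = 0.111843
Step 4: correction = 0.02869422 * 0.111843 = 0.003 V
E = -1.025 + 0.003 = -1.022 V

-1.022 V


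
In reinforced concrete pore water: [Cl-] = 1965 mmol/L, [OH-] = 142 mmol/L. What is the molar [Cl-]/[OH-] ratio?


Threshold parameter = [Cl-] / [OH-] (molar basis; both in mmol/L, so units cancel)
Ratio = 1965 / 142 = 13.84

13.84


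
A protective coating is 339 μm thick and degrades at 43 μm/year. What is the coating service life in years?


Service life = thickness / degradation rate
Life = 339 / 43 = 7.9 years

7.9 years


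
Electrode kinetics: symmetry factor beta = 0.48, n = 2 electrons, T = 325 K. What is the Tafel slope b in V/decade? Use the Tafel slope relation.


Apply the Tafel slope relation: b = 2.303*R*T/(beta*n*F)
Numerator: 2.303 * 8.314 * 325 = 6222.82
Denominator: 0.48 * 2 * 96485 = 92625.6
b = 6222.82 / 92625.6 = 0.067 V/decade

0.067 V/decade


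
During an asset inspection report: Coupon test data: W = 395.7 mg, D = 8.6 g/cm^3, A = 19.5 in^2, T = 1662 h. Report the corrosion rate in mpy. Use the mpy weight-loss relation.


Apply the mpy weight-loss relation: CR = 534 * W / (D * A * T)
Numerator: 534 * 395.7 = 211303.8
Denominator: 8.6 * 19.5 * 1662 = 278717.4
CR = 211303.8 / 278717.4 = 0.75813 mpy

0.75813 mpy


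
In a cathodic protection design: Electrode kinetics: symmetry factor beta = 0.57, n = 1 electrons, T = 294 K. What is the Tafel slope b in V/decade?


Apply the Tafel slope relation: b = 2.303*R*T/(beta*n*F)
Numerator: 2.303 * 8.314 * 294 = 5629.26
Denominator: 0.57 * 1 * 96485 = 54996.45
b = 5629.26 / 54996.45 = 0.102 V/decade

0.102 V/decade


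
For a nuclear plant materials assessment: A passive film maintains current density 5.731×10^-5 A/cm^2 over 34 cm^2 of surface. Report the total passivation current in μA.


I = i_pass * A, then convert A → μA (×10^6)
I = 5.731×10^-5 * 34 * 10^6 = 1948.54 μA

1948.54 μA


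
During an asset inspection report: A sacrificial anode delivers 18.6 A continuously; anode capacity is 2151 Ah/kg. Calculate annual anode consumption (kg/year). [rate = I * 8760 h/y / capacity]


Annual consumption = current * hours per year / capacity
Rate = 18.6 * 8760 / 2151 = 75.7 kg/year

75.7 kg/year


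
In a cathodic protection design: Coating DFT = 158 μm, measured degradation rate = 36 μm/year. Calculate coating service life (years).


Service life = thickness / degradation rate
Life = 158 / 36 = 4.4 years

4.4 years


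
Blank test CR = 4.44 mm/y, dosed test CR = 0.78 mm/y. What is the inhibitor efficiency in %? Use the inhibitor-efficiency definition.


Apply the inhibitor-efficiency definition: IE = (CR_blank − CR_inh)/CR_blank × 100
IE = (4.44 − 0.78) / 4.44 × 100
IE = 3.66 / 4.44 × 100 = 82.4 %

82.4 %


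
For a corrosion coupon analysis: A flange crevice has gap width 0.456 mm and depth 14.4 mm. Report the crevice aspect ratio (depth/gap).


Aspect ratio = depth / gap
Ratio = 14.4 / 0.456 = 31.6

31.6


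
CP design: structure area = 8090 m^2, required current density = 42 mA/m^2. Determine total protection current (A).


I = area * current density, then convert mA → A (÷1000)
I = 8090 * 42 / 1000 = 339.78 A

339.78 A


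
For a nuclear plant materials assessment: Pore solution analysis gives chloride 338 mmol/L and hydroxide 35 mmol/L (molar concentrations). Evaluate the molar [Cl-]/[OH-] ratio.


Threshold parameter = [Cl-] / [OH-] (molar basis; both in mmol/L, so units cancel)
Ratio = 338 / 35 = 9.66

9.66


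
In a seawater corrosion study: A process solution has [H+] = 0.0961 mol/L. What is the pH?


pH = −log10[H+]
pH = −log10(0.0961) = 1.02

1.02


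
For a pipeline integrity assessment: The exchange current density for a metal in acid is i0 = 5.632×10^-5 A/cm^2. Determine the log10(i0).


i0 = 5.632×10^-5 A/cm^2
log10(i0) = -4.249

-4.249


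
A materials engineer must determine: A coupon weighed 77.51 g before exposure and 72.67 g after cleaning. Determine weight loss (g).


Weight loss = initial − final
WL = 77.51 − 72.67 = 4.84 g

4.84 g


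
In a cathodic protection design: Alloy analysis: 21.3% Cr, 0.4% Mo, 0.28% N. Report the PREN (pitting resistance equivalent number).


Apply the PREN formula: PREN = Cr + 3.3*Mo + 16*N
PREN = 21.3 + 3.3*0.4 + 16*0.28
PREN = 21.3 + 1.32 + 4.48 = 27.1

27.1


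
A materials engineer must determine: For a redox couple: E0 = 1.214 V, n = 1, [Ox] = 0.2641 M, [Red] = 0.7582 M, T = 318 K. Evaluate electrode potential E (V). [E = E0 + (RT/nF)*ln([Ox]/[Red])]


Apply the Nernst equation: E = E0 + (RT/nF)*ln([Ox]/[Red])
Step 1: RT/nF = 8.314*318/(1*96485) = 0.02740169 V
Step 2: [Ox]/[Red] = 0.2641/0.7582 = 0.348325
Step 3: ln(0.348325) = -1.054619
Step 4: correction = 0.02740169 * -1.054619 = -0.029 V
E = 1.214 + -0.029 = 1.185 V

1.185 V


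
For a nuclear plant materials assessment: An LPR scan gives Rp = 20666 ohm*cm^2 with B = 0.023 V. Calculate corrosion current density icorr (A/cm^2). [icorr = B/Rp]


Apply the Stern-Geary relation: icorr = B / Rp
icorr = 0.023 / 20666 = 1.113×10^-6 A/cm^2

1.113×10^-6 A/cm^2


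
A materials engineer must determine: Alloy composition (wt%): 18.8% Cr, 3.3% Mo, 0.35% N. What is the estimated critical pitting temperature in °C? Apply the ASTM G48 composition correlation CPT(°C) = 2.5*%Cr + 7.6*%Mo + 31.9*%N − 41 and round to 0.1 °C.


Apply the ASTM G48 empirical CPT estimate: CPT(°C) = 2.5*%Cr + 7.6*%Mo + 31.9*%N − 41
2.5*18.8 = 47; 7.6*3.3 = 25.08; 31.9*0.35 = 11.165
CPT = 47 + 25.08 + 11.165 − 41 = 42.245 °C
Rounded to 0.1 °C: CPT ≈ 42.2 °C

42.2 °C


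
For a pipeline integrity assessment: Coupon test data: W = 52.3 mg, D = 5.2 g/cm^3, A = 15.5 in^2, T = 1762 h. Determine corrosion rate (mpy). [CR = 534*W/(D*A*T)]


Apply the mpy weight-loss relation: CR = 534 * W / (D * A * T)
Numerator: 534 * 52.3 = 27928.2
Denominator: 5.2 * 15.5 * 1762 = 142017.2
CR = 27928.2 / 142017.2 = 0.197 mpy

0.197 mpy


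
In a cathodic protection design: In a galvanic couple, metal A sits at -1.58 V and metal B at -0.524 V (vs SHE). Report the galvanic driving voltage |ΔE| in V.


Driving voltage is the absolute potential difference.
|ΔE| = |-1.58 − (-0.524)| = 1.056 V

1.056 V


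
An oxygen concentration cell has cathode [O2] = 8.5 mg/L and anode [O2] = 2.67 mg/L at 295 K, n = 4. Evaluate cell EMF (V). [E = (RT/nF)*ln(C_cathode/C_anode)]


Apply the Nernst concentration-cell relation: E = (RT/nF)*ln(C_cathode/C_anode)
RT/nF = 8.314*295/(4*96485) = 0.00635495 V
ln(8.5/2.67) = 1.15799
E = 0.00635495 * 1.15799 = 0.00736 V

0.00736 V


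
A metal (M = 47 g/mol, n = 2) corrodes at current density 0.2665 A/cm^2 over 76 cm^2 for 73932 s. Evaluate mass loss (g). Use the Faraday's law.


Apply Faraday's law: m = i*A*t*M / (n*F)
Total charge passed Q = i*A*t = 0.2665*76*73932 = 1497418.728 C
m = Q*M/(n*F) = 1497418.728*47/(2*96485) = 364.7131 g

364.7131 g


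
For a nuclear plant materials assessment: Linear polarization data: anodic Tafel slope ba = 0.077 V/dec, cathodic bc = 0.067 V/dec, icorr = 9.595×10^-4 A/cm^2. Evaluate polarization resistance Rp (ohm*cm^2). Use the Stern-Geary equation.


Apply the Stern-Geary equation: Rp = ba*bc / (2.303*icorr*(ba+bc))
ba*bc = 0.077*0.067 = 0.005159
ba+bc = 0.144; 2.303*icorr*(ba+bc) = 2.303*9.595×10^-4*0.144 = 3.182009×10^-4
Rp = 0.005159 / 3.182009×10^-4 = 16.2 ohm*cm^2

16.2 ohm*cm^2


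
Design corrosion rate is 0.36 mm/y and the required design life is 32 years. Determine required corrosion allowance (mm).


Corrosion allowance = CR × design life
CA = 0.36 * 32 = 11.52 mm

11.52 mm


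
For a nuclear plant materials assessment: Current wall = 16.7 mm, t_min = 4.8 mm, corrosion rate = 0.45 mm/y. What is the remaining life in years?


Apply the remaining-life relation: RL = (t_current − t_min) / CR
RL = (16.7 − 4.8) / 0.45 = 11.9 / 0.45 = 26.4 years

26.4 years


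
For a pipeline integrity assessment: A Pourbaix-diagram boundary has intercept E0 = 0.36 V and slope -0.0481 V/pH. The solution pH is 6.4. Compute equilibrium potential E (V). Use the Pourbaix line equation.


Apply the Pourbaix line equation: E = E0 + slope*pH
E = 0.36 + (-0.0481)*6.4 = 0.36 + (-0.30784) = 0.05216 V
Rounded to 3 decimal places: E = 0.052 V

0.052 V


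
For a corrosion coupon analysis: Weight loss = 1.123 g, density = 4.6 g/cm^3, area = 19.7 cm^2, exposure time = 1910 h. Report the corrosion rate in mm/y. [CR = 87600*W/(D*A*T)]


Apply the mm/y weight-loss relation: CR = 87600 * W / (D * A * T)
Numerator: 87600 * 1.123 = 98374.8
Denominator: 4.6 * 19.7 * 1910 = 173084.2
CR = 98374.8 / 173084.2 = 0.568364 mm/y

0.568364 mm/y


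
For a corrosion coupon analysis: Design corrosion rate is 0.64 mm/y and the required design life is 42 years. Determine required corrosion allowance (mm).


Corrosion allowance = CR × design life
CA = 0.64 * 42 = 26.88 mm

26.88 mm


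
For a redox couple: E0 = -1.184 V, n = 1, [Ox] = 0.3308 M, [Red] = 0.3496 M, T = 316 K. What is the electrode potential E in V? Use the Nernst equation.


Apply the Nernst equation: E = E0 + (RT/nF)*ln([Ox]/[Red])
Step 1: RT/nF = 8.314*316/(1*96485) = 0.02722935 V
Step 2: [Ox]/[Red] = 0.3308/0.3496 = 0.946224
Step 3: ln(0.946224) = -0.055276
Step 4: correction = 0.02722935 * -0.055276 = -0.0015 V
E = -1.184 + -0.0015 = -1.1855 V

-1.1855 V


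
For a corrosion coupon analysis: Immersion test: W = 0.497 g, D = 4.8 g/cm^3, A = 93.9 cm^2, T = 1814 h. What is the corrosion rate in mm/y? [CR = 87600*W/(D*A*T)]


Apply the mm/y weight-loss relation: CR = 87600 * W / (D * A * T)
Numerator: 87600 * 0.497 = 43537.2
Denominator: 4.8 * 93.9 * 1814 = 817606.08
CR = 43537.2 / 817606.08 = 0.05325 mm/y

0.05325 mm/y


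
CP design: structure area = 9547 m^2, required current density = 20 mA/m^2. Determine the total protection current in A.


I = area * current density, then convert mA → A (÷1000)
I = 9547 * 20 / 1000 = 190.94 A

190.94 A


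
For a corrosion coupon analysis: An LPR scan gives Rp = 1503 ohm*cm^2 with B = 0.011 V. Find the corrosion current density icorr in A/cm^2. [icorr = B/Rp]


Apply the Stern-Geary relation: icorr = B / Rp
icorr = 0.011 / 1503 = 7.319×10^-6 A/cm^2

7.319×10^-6 A/cm^2


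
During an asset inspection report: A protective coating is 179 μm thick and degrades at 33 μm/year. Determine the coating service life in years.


Service life = thickness / degradation rate
Life = 179 / 33 = 5.4 years

5.4 years


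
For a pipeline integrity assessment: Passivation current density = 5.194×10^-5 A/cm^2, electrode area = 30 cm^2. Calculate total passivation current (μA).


I = i_pass * A, then convert A → μA (×10^6)
I = 5.194×10^-5 * 30 * 10^6 = 1558.2 μA

1558.2 μA


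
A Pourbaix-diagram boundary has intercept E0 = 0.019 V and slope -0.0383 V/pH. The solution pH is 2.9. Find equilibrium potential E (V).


Apply the Pourbaix line equation: E = E0 + slope*pH
E = 0.019 + (-0.0383)*2.9 = 0.019 + (-0.11107) = -0.09207 V
Rounded to 4 decimal places: E = -0.0921 V

-0.0921 V


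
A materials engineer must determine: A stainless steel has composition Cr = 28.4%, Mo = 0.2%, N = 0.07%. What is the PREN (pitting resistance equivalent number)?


Apply the PREN formula: PREN = Cr + 3.3*Mo + 16*N
PREN = 28.4 + 3.3*0.2 + 16*0.07
PREN = 28.4 + 0.66 + 1.12 = 30.18

30.18


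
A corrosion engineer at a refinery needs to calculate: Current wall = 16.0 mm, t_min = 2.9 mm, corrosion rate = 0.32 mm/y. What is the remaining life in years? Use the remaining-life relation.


Apply the remaining-life relation: RL = (t_current − t_min) / CR
RL = (16.0 − 2.9) / 0.32 = 13.1 / 0.32 = 40.9 years

40.9 years


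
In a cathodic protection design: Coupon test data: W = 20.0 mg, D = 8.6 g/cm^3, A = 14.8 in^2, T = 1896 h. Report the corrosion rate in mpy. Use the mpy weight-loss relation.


Apply the mpy weight-loss relation: CR = 534 * W / (D * A * T)
Numerator: 534 * 20.0 = 10680.0
Denominator: 8.6 * 14.8 * 1896 = 241322.88
CR = 10680.0 / 241322.88 = 0.0443 mpy

0.0443 mpy


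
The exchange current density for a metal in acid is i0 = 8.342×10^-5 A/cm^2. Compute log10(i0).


i0 = 8.342×10^-5 A/cm^2
log10(i0) = -4.079

-4.079


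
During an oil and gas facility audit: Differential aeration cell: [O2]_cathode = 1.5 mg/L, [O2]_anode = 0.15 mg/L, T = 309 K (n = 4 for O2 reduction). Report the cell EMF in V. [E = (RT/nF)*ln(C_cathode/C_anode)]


Apply the Nernst concentration-cell relation: E = (RT/nF)*ln(C_cathode/C_anode)
RT/nF = 8.314*309/(4*96485) = 0.00665654 V
ln(1.5/0.15) = 2.30259
E = 0.00665654 * 2.30259 = 0.01533 V

0.01533 V


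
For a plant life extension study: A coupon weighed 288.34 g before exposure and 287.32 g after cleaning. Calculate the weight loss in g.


Weight loss = initial − final
WL = 288.34 − 287.32 = 1.02 g

1.02 g


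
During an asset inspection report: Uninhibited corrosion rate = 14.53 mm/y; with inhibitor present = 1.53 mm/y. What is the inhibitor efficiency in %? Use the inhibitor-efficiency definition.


Apply the inhibitor-efficiency definition: IE = (CR_blank − CR_inh)/CR_blank × 100
IE = (14.53 − 1.53) / 14.53 × 100
IE = 13.0 / 14.53 × 100 = 89.5 %

89.5 %


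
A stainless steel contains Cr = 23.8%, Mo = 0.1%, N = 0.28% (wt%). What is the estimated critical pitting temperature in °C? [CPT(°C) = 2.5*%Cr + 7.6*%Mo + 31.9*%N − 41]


Apply the ASTM G48 empirical CPT estimate: CPT(°C) = 2.5*%Cr + 7.6*%Mo + 31.9*%N − 41
2.5*23.8 = 59.5; 7.6*0.1 = 0.76; 31.9*0.28 = 8.932
CPT = 59.5 + 0.76 + 8.932 − 41 = 28.192 °C
Rounded to 0.1 °C: CPT ≈ 28.2 °C

28.2 °C
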